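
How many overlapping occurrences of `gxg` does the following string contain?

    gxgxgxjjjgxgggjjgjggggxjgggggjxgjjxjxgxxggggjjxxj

Sliding a length-3 window over the 49 characters (47 positions):
  position 1–3: gxg
  position 3–5: gxg
  position 10–12: gxg

3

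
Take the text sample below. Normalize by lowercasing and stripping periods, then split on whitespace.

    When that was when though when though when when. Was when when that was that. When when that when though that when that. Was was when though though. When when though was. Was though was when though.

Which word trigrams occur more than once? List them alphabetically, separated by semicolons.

though when when; was when though; when that was; when though when; when when that

Trigram counts meeting the condition (more than once):
  though when when: 2
  was when though: 3
  when that was: 3
  when though when: 2
  when when that: 2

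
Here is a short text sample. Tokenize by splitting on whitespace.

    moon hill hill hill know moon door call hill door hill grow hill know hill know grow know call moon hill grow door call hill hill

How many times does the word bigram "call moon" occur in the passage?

Scanning the 25 overlapping bigram windows for "call moon":
  position 19–20: call moon

1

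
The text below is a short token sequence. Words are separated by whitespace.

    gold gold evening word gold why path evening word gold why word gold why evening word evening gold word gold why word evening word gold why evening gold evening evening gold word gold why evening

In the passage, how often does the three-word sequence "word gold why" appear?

6

Scanning the 33 overlapping trigram windows for "word gold why":
  position 4–6: word gold why
  position 9–11: word gold why
  position 12–14: word gold why
  position 19–21: word gold why
  position 24–26: word gold why
  position 32–34: word gold why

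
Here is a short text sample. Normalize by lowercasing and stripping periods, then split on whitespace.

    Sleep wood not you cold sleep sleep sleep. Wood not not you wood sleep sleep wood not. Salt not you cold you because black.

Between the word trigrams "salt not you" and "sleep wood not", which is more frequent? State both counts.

"sleep wood not" (3 vs 1)

"salt not you": 1 occurrence
"sleep wood not": 3 occurrences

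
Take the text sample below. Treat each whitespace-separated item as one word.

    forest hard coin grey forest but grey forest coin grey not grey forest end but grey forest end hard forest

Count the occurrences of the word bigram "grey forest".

4

Scanning the 19 overlapping bigram windows for "grey forest":
  position 4–5: grey forest
  position 7–8: grey forest
  position 12–13: grey forest
  position 16–17: grey forest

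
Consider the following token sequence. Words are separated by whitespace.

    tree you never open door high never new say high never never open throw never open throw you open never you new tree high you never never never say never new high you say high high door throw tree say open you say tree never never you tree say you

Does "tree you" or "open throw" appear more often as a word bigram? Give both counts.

"tree you": 1 occurrence
"open throw": 2 occurrences

"open throw" (2 vs 1)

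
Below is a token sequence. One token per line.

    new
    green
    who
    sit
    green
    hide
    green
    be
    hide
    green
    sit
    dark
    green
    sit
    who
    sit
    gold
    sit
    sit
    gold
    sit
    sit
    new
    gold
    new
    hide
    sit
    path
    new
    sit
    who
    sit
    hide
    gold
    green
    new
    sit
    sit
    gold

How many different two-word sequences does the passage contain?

27

39 tokens → 38 bigram windows in total.
Repeated bigrams (each contributes count−1 duplicates):
  sit gold: 3
  sit sit: 3
  who sit: 3
  gold sit: 2
  green sit: 2
  hide green: 2
  new sit: 2
  sit who: 2
11 duplicate windows → 38 − 11 = 27 distinct.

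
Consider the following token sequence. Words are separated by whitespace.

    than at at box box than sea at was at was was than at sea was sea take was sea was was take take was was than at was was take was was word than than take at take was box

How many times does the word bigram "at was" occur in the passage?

Scanning the 40 overlapping bigram windows for "at was":
  position 8–9: at was
  position 10–11: at was
  position 28–29: at was

3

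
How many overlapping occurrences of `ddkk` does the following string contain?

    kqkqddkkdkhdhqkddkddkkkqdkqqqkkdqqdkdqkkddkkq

Sliding a length-4 window over the 45 characters (42 positions):
  position 5–8: ddkk
  position 19–22: ddkk
  position 41–44: ddkk

3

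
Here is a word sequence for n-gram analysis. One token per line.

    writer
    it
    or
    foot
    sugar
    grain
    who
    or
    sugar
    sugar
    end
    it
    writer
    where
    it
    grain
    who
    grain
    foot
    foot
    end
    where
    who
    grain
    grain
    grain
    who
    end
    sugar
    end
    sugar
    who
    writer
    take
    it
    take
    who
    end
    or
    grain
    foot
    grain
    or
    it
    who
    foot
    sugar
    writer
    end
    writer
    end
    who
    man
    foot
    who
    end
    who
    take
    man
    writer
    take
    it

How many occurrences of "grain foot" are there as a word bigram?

2

Scanning the 61 overlapping bigram windows for "grain foot":
  position 18–19: grain foot
  position 40–41: grain foot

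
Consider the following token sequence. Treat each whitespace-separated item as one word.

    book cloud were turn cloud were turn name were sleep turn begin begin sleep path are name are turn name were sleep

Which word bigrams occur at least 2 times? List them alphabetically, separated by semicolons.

cloud were; name were; turn name; were sleep; were turn

Bigram counts meeting the condition (at least 2 times):
  cloud were: 2
  name were: 2
  turn name: 2
  were sleep: 2
  were turn: 2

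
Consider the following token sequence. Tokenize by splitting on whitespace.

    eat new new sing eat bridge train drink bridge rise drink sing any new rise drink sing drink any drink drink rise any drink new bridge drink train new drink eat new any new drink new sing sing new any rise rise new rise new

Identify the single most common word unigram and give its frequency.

"new", 11 times

Unigram frequencies (highest first):
  new: 11
  drink: 10
  rise: 6
  sing: 5
  any: 5
  eat: 3
  … (2 more, each ≤ 3)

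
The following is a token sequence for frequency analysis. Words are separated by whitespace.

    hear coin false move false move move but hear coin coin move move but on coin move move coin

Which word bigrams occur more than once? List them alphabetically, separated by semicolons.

coin move; false move; hear coin; move but; move move

Bigram counts meeting the condition (more than once):
  coin move: 2
  false move: 2
  hear coin: 2
  move but: 2
  move move: 3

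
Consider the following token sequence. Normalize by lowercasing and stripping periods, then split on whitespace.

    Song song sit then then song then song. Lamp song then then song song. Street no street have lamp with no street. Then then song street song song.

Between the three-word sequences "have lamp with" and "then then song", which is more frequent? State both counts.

"have lamp with": 1 occurrence
"then then song": 3 occurrences

"then then song" (3 vs 1)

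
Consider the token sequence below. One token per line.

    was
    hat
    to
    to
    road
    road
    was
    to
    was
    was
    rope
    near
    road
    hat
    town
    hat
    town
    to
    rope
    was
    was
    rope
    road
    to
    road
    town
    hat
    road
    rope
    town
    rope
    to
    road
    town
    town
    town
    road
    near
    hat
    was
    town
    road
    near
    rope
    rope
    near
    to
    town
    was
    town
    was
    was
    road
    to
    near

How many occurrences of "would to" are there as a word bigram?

Scanning the 54 overlapping bigram windows for "would to":
  (none found)

0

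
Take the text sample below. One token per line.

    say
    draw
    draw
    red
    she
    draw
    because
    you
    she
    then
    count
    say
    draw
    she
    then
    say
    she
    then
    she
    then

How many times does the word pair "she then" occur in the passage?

4

Scanning the 19 overlapping bigram windows for "she then":
  position 9–10: she then
  position 14–15: she then
  position 17–18: she then
  position 19–20: she then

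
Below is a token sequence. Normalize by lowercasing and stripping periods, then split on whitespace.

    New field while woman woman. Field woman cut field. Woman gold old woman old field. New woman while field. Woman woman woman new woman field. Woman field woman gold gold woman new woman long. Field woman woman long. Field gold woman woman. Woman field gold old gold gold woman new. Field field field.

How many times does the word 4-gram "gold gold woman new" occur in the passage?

2

Scanning the 50 overlapping 4-gram windows for "gold gold woman new":
  position 29–32: gold gold woman new
  position 47–50: gold gold woman new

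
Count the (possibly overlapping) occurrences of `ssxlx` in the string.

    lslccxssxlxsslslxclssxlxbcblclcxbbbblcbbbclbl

2

Sliding a length-5 window over the 45 characters (41 positions):
  position 7–11: ssxlx
  position 20–24: ssxlx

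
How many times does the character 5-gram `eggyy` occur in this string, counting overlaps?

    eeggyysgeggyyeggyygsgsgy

Sliding a length-5 window over the 24 characters (20 positions):
  position 2–6: eggyy
  position 9–13: eggyy
  position 14–18: eggyy

3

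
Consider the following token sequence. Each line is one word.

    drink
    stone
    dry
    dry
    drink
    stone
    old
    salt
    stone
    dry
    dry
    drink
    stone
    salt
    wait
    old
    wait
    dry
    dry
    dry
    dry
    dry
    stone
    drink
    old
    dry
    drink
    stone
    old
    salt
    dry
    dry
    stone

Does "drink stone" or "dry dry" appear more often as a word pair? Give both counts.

"dry dry" (7 vs 4)

"drink stone": 4 occurrences
"dry dry": 7 occurrences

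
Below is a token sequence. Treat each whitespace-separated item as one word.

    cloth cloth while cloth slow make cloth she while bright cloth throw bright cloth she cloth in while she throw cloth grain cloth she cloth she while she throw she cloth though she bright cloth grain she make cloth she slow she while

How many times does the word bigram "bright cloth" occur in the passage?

Scanning the 42 overlapping bigram windows for "bright cloth":
  position 10–11: bright cloth
  position 13–14: bright cloth
  position 34–35: bright cloth

3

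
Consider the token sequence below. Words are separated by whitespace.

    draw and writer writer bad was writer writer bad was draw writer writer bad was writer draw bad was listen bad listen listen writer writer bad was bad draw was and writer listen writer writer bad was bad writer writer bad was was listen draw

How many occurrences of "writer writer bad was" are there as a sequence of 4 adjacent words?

6

Scanning the 42 overlapping 4-gram windows for "writer writer bad was":
  position 3–6: writer writer bad was
  position 7–10: writer writer bad was
  position 12–15: writer writer bad was
  position 24–27: writer writer bad was
  position 34–37: writer writer bad was
  position 39–42: writer writer bad was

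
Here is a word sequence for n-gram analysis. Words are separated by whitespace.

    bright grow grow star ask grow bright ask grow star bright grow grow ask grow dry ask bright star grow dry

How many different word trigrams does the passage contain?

18

21 tokens → 19 trigram windows in total.
Repeated trigrams (each contributes count−1 duplicates):
  bright grow grow: 2
1 duplicate windows → 19 − 1 = 18 distinct.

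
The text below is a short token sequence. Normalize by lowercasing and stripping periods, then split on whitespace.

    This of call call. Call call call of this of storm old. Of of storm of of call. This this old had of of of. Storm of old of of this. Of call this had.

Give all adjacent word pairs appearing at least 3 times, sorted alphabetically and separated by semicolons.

Bigram counts meeting the condition (at least 3 times):
  call call: 4
  of call: 3
  of of: 5
  of storm: 3
  this of: 3

call call; of call; of of; of storm; this of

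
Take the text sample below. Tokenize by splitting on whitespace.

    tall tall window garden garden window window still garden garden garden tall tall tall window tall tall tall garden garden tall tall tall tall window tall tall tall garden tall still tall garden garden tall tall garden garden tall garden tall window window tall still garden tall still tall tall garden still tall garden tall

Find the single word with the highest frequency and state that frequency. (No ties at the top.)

"tall", 27 times

Unigram frequencies (highest first):
  tall: 27
  garden: 16
  window: 7
  still: 5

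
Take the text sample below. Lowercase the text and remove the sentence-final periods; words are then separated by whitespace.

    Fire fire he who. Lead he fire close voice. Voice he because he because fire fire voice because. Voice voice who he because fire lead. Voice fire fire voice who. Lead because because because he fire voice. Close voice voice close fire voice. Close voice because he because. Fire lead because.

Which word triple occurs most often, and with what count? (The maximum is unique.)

Trigram frequencies (highest first):
  he because fire: 3
  close voice voice: 2
  because he because: 2
  fire fire voice: 2
  because fire lead: 2
  fire voice close: 2
  … (35 more, each ≤ 2)

"he because fire", 3 times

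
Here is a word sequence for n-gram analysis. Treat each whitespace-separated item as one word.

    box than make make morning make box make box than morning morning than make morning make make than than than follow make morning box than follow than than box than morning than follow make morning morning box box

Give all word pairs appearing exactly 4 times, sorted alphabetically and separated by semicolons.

Bigram counts meeting the condition (exactly 4 times):
  box than: 4
  make morning: 4

box than; make morning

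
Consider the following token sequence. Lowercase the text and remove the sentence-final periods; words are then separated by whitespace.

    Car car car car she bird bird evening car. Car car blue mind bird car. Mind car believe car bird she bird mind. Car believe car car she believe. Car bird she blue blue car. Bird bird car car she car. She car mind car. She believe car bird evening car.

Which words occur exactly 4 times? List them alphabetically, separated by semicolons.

Unigram counts meeting the condition (exactly 4 times):
  believe: 4
  mind: 4

believe; mind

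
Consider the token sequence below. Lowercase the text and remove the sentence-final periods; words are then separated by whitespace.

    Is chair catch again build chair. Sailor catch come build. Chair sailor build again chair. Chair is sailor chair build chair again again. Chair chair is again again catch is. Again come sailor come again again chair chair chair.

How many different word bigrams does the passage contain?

26

39 tokens → 38 bigram windows in total.
Repeated bigrams (each contributes count−1 duplicates):
  chair chair: 4
  again again: 3
  again chair: 3
  build chair: 3
  chair is: 2
  chair sailor: 2
  is again: 2
12 duplicate windows → 38 − 12 = 26 distinct.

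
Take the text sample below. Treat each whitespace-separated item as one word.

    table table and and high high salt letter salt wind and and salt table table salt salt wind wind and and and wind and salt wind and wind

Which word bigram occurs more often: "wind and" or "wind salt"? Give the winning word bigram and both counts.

"wind and" (4 vs 0)

"wind and": 4 occurrences
"wind salt": 0 occurrences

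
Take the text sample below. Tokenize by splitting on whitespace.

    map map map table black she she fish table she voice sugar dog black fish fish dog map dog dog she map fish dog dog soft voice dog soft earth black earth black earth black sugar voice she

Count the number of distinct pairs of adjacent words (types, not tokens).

30

38 tokens → 37 bigram windows in total.
Repeated bigrams (each contributes count−1 duplicates):
  earth black: 3
  black earth: 2
  dog dog: 2
  dog soft: 2
  fish dog: 2
  map map: 2
7 duplicate windows → 37 − 7 = 30 distinct.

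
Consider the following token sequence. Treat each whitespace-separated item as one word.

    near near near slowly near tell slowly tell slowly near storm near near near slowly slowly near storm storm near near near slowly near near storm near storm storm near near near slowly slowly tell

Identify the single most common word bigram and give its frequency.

"near near", 9 times

Bigram frequencies (highest first):
  near near: 9
  near slowly: 4
  slowly near: 4
  near storm: 4
  storm near: 4
  tell slowly: 2
  … (4 more, each ≤ 2)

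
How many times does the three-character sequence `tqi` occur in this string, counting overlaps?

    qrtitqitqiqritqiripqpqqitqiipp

4

Sliding a length-3 window over the 30 characters (28 positions):
  position 5–7: tqi
  position 8–10: tqi
  position 14–16: tqi
  position 25–27: tqi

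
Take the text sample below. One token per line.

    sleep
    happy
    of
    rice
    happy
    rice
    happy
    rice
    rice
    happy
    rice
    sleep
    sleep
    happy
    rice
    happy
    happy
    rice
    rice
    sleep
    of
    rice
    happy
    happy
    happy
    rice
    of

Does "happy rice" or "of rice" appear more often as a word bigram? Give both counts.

"happy rice" (6 vs 2)

"happy rice": 6 occurrences
"of rice": 2 occurrences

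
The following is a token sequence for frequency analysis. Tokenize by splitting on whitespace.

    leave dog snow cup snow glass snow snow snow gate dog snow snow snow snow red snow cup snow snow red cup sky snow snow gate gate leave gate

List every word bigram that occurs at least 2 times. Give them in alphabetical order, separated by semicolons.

Bigram counts meeting the condition (at least 2 times):
  cup snow: 2
  dog snow: 2
  snow cup: 2
  snow gate: 2
  snow red: 2
  snow snow: 7

cup snow; dog snow; snow cup; snow gate; snow red; snow snow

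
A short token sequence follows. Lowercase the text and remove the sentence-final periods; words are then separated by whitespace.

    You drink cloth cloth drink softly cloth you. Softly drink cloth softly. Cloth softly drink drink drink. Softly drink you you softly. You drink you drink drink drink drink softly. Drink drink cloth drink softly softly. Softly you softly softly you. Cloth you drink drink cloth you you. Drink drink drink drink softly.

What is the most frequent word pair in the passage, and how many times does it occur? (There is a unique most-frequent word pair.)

"drink drink", 10 times

Bigram frequencies (highest first):
  drink drink: 10
  you drink: 5
  drink softly: 5
  drink cloth: 4
  softly drink: 4
  cloth you: 3
  … (10 more, each ≤ 3)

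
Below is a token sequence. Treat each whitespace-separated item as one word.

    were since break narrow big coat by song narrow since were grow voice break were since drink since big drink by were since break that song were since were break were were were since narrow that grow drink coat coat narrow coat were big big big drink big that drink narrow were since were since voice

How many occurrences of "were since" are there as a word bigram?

Scanning the 55 overlapping bigram windows for "were since":
  position 1–2: were since
  position 15–16: were since
  position 22–23: were since
  position 27–28: were since
  position 33–34: were since
  position 52–53: were since
  position 54–55: were since

7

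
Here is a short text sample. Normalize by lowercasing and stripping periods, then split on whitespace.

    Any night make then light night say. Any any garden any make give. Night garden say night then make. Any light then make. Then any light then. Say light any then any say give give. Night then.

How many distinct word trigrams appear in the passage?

34

37 tokens → 35 trigram windows in total.
Repeated trigrams (each contributes count−1 duplicates):
  any light then: 2
1 duplicate windows → 35 − 1 = 34 distinct.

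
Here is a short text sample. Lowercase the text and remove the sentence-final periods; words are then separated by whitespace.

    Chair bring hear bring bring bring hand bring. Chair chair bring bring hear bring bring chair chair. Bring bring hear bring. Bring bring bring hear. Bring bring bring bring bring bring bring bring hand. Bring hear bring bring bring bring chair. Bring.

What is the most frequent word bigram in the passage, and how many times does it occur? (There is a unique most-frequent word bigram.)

"bring bring", 18 times

Bigram frequencies (highest first):
  bring bring: 18
  bring hear: 5
  hear bring: 5
  chair bring: 4
  bring chair: 3
  bring hand: 2
  … (2 more, each ≤ 2)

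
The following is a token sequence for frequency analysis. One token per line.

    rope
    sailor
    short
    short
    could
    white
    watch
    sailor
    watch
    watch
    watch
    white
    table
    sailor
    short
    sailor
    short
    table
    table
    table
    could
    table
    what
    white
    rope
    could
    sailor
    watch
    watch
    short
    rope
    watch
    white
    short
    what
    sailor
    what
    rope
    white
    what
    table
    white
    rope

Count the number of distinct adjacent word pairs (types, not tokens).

43 tokens → 42 bigram windows in total.
Repeated bigrams (each contributes count−1 duplicates):
  sailor short: 3
  watch watch: 3
  sailor watch: 2
  table table: 2
  watch white: 2
  white rope: 2
8 duplicate windows → 42 − 8 = 34 distinct.

34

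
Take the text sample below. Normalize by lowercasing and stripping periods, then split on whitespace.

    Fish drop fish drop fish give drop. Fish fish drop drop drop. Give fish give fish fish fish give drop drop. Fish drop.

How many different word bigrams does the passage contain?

8

23 tokens → 22 bigram windows in total.
Repeated bigrams (each contributes count−1 duplicates):
  drop fish: 4
  fish drop: 4
  drop drop: 3
  fish fish: 3
  fish give: 3
  give drop: 2
  give fish: 2
14 duplicate windows → 22 − 14 = 8 distinct.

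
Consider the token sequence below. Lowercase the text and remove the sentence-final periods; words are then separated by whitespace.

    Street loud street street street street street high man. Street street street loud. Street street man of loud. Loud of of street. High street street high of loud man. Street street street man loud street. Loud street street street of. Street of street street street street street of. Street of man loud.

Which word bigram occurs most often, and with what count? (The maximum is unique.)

"street street", 16 times

Bigram frequencies (highest first):
  street street: 16
  loud street: 4
  of street: 4
  street of: 4
  street loud: 3
  street high: 3
  … (13 more, each ≤ 2)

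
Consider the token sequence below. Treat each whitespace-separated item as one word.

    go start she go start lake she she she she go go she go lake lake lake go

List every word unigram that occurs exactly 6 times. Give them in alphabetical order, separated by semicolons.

go; she

Unigram counts meeting the condition (exactly 6 times):
  go: 6
  she: 6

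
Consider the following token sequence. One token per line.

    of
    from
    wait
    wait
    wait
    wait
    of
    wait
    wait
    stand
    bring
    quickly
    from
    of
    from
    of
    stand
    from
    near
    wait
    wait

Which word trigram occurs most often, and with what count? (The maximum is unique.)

"wait wait wait", 2 times

Trigram frequencies (highest first):
  wait wait wait: 2
  of from wait: 1
  from wait wait: 1
  wait wait of: 1
  wait of wait: 1
  of wait wait: 1
  … (12 more, each ≤ 1)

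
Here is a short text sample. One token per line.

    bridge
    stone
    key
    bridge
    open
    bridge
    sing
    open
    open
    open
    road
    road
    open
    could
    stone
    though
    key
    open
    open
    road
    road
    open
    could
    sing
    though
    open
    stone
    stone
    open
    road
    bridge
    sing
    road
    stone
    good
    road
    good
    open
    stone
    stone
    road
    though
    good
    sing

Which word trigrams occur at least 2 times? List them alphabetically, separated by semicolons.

open open road; open road road; open stone stone; road open could; road road open

Trigram counts meeting the condition (at least 2 times):
  open open road: 2
  open road road: 2
  open stone stone: 2
  road open could: 2
  road road open: 2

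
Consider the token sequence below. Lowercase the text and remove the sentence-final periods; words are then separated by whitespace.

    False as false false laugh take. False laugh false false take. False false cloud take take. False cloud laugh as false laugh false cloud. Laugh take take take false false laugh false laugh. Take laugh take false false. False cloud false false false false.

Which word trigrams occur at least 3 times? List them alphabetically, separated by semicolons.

false false false; false laugh false; take false false

Trigram counts meeting the condition (at least 3 times):
  false false false: 3
  false laugh false: 3
  take false false: 3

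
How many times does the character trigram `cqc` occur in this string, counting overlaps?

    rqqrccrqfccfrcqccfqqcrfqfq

1

Sliding a length-3 window over the 26 characters (24 positions):
  position 14–16: cqc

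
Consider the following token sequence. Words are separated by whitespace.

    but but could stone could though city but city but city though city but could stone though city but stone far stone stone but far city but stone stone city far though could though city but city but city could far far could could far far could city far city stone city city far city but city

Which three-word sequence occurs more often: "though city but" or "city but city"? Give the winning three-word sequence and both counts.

"though city but": 4 occurrences
"city but city": 5 occurrences

"city but city" (5 vs 4)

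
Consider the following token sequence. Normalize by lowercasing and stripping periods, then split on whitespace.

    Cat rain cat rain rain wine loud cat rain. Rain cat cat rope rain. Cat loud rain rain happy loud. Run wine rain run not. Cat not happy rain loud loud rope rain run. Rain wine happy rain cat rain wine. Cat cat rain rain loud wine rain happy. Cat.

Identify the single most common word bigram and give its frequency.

"cat rain", 5 times

Bigram frequencies (highest first):
  cat rain: 5
  rain cat: 4
  rain rain: 4
  rain wine: 3
  cat cat: 2
  rope rain: 2
  … (24 more, each ≤ 2)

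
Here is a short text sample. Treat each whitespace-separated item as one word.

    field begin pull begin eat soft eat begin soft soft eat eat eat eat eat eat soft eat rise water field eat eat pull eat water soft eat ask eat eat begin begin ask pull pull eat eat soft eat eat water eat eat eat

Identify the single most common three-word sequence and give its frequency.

"eat eat eat", 5 times

Trigram frequencies (highest first):
  eat eat eat: 5
  eat soft eat: 3
  soft eat eat: 2
  eat eat soft: 2
  field begin pull: 1
  begin pull begin: 1
  … (29 more, each ≤ 1)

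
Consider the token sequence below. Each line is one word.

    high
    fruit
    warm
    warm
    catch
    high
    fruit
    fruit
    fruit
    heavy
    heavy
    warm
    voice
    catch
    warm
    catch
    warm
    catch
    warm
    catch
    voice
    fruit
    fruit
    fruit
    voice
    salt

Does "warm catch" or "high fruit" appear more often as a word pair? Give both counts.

"warm catch" (4 vs 2)

"warm catch": 4 occurrences
"high fruit": 2 occurrences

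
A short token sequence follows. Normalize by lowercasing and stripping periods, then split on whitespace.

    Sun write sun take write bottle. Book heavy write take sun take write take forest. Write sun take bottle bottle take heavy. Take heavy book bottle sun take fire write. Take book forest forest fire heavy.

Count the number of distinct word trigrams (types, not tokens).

36 tokens → 34 trigram windows in total.
Repeated trigrams (each contributes count−1 duplicates):
  sun take write: 2
  write sun take: 2
2 duplicate windows → 34 − 2 = 32 distinct.

32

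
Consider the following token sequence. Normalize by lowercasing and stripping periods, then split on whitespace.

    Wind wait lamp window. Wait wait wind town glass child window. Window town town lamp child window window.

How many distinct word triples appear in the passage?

15

18 tokens → 16 trigram windows in total.
Repeated trigrams (each contributes count−1 duplicates):
  child window window: 2
1 duplicate windows → 16 − 1 = 15 distinct.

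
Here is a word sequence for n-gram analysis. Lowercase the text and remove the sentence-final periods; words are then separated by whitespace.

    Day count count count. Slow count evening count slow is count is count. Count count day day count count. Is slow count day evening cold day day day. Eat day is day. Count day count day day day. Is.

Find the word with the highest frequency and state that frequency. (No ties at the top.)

"count", 14 times

Unigram frequencies (highest first):
  count: 14
  day: 13
  is: 5
  slow: 3
  evening: 2
  cold: 1
  … (1 more, each ≤ 1)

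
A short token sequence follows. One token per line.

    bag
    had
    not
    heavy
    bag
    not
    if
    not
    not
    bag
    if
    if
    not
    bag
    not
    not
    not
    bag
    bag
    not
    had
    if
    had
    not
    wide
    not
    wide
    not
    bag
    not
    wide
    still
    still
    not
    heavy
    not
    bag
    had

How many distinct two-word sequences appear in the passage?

38 tokens → 37 bigram windows in total.
Repeated bigrams (each contributes count−1 duplicates):
  not bag: 5
  bag not: 4
  not not: 3
  not wide: 3
  bag had: 2
  had not: 2
  if not: 2
  not heavy: 2
  … (1 more repeated)
16 duplicate windows → 37 − 16 = 21 distinct.

21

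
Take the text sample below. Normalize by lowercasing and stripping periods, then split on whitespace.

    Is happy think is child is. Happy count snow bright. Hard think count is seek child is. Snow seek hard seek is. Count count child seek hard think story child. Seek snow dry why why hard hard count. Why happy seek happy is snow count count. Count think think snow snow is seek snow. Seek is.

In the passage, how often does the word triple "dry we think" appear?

Scanning the 54 overlapping trigram windows for "dry we think":
  (none found)

0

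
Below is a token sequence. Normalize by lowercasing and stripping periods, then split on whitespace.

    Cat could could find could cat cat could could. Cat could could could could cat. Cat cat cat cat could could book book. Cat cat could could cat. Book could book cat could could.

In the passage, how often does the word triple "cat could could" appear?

6

Scanning the 32 overlapping trigram windows for "cat could could":
  position 1–3: cat could could
  position 7–9: cat could could
  position 10–12: cat could could
  position 19–21: cat could could
  position 25–27: cat could could
  position 32–34: cat could could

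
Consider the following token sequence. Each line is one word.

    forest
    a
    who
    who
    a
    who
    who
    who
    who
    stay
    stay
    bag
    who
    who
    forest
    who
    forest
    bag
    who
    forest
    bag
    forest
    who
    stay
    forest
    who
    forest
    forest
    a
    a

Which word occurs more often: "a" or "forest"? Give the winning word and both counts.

"forest" (8 vs 4)

"a": 4 occurrences
"forest": 8 occurrences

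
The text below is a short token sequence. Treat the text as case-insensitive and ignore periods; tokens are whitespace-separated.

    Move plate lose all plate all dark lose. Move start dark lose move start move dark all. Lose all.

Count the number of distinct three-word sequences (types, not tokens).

15

19 tokens → 17 trigram windows in total.
Repeated trigrams (each contributes count−1 duplicates):
  dark lose move: 2
  lose move start: 2
2 duplicate windows → 17 − 2 = 15 distinct.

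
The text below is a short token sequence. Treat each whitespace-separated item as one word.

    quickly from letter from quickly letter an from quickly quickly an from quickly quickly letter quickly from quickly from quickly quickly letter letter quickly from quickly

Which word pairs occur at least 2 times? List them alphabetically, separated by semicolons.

Bigram counts meeting the condition (at least 2 times):
  an from: 2
  from quickly: 6
  letter quickly: 2
  quickly from: 4
  quickly letter: 3
  quickly quickly: 3

an from; from quickly; letter quickly; quickly from; quickly letter; quickly quickly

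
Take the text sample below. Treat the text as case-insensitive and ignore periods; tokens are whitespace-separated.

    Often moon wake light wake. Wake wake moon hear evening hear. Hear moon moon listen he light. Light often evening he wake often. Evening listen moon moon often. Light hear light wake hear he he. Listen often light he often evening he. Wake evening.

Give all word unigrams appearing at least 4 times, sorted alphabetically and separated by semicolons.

Unigram counts meeting the condition (at least 4 times):
  evening: 5
  he: 6
  hear: 5
  light: 6
  moon: 6
  often: 6
  wake: 7

evening; he; hear; light; moon; often; wake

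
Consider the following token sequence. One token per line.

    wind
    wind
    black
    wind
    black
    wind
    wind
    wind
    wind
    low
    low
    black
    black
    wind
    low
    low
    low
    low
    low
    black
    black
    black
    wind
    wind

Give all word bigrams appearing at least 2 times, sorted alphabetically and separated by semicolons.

Bigram counts meeting the condition (at least 2 times):
  black black: 3
  black wind: 4
  low black: 2
  low low: 5
  wind black: 2
  wind low: 2
  wind wind: 5

black black; black wind; low black; low low; wind black; wind low; wind wind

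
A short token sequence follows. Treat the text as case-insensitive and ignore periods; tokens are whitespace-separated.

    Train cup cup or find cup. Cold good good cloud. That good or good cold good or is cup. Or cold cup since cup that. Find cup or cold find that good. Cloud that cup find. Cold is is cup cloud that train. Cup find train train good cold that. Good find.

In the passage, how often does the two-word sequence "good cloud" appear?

Scanning the 51 overlapping bigram windows for "good cloud":
  position 9–10: good cloud
  position 32–33: good cloud

2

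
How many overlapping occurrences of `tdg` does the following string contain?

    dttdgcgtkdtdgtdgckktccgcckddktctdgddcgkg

4

Sliding a length-3 window over the 40 characters (38 positions):
  position 3–5: tdg
  position 11–13: tdg
  position 14–16: tdg
  position 32–34: tdg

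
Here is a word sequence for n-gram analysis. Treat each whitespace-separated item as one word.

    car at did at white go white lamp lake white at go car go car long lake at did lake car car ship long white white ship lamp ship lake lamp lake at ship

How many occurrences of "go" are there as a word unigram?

3

Scanning the 34 tokens for "go":
  position 6: go
  position 12: go
  position 14: go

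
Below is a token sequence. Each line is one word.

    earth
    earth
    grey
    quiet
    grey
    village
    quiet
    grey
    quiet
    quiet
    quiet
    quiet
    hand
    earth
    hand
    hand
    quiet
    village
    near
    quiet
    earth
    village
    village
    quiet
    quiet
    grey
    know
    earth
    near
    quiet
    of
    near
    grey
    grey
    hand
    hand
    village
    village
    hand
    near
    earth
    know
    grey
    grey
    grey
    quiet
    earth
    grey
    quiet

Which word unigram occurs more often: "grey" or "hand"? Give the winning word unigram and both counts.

"grey": 10 occurrences
"hand": 6 occurrences

"grey" (10 vs 6)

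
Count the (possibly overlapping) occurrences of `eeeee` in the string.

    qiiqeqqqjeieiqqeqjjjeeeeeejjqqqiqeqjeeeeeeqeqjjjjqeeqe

4

Sliding a length-5 window over the 54 characters (50 positions):
  position 21–25: eeeee
  position 22–26: eeeee
  position 37–41: eeeee
  position 38–42: eeeee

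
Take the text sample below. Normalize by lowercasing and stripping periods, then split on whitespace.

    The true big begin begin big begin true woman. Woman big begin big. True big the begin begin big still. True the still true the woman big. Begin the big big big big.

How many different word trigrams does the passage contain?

33 tokens → 31 trigram windows in total.
Repeated trigrams (each contributes count−1 duplicates):
  begin begin big: 2
  big big big: 2
  still true the: 2
  woman big begin: 2
4 duplicate windows → 31 − 4 = 27 distinct.

27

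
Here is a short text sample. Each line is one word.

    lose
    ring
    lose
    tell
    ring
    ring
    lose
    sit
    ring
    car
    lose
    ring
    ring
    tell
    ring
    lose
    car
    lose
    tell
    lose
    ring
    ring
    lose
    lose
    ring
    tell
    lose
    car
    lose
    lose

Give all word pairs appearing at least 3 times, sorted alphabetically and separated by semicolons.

Bigram counts meeting the condition (at least 3 times):
  car lose: 3
  lose ring: 4
  ring lose: 4
  ring ring: 3

car lose; lose ring; ring lose; ring ring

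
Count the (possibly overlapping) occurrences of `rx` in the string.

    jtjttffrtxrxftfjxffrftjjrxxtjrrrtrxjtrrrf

3

Sliding a length-2 window over the 41 characters (40 positions):
  position 11–12: rx
  position 25–26: rx
  position 34–35: rx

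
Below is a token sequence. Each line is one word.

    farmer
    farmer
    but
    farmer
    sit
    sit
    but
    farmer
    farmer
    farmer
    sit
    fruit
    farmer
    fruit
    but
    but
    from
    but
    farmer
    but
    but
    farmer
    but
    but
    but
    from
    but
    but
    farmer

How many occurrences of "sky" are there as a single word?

0

Scanning the 29 tokens for "sky":
  (none found)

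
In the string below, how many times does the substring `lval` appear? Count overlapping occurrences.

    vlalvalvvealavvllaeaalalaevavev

1

Sliding a length-4 window over the 31 characters (28 positions):
  position 4–7: lval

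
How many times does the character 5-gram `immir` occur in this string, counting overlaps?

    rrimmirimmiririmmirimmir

Sliding a length-5 window over the 24 characters (20 positions):
  position 3–7: immir
  position 8–12: immir
  position 15–19: immir
  position 20–24: immir

4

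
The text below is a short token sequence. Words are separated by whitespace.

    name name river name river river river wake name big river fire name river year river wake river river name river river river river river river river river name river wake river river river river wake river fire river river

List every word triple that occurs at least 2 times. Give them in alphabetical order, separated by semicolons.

name river river; river name river; river river name; river river river; river river wake; river wake river; wake river river

Trigram counts meeting the condition (at least 2 times):
  name river river: 2
  river name river: 3
  river river name: 2
  river river river: 9
  river river wake: 2
  river wake river: 3
  wake river river: 2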